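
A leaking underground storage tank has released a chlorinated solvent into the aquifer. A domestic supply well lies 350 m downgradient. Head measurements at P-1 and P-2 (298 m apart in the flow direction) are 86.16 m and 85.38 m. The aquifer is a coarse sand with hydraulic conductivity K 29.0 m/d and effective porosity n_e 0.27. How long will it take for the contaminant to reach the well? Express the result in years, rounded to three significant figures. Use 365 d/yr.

Hydraulic gradient i = (86.16 − 85.38) / 298 = 0.78 / 298 = 0.002617
Specific discharge q = 29.0 × 0.002617 = 0.07591 m/d
v = Ki/n = 29.0·0.002617/0.27 = 0.2811 m/d
t = L / v = 350 / 0.2811 = 1245 d
   = 1245 / 365 = 3.41 yr

3.41 years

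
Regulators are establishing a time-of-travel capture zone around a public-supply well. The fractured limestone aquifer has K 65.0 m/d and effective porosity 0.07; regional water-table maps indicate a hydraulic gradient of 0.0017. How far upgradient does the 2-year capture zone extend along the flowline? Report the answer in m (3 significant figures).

q = Ki = 65.0 × 0.0017 = 0.1105 m/d
v_s = q/n_e = 0.1105/0.07 = 1.579 m/d
T = 2 yr × 365 = 730 d
L = v × T = 1.579 × 730 = 1152 m

1150 m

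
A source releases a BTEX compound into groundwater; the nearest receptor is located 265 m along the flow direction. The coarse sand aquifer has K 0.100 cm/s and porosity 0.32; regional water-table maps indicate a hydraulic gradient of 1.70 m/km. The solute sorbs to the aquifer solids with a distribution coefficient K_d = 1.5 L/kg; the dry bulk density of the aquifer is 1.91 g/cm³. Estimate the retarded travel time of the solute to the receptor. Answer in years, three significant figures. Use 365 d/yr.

15.7 years

K = 0.100 cm/s × 864 = 86.40 m/d
Darcy flux q = K·i = 86.40 × 0.0017 = 0.1469 m/d
Seepage velocity v = q / n = 0.1469 / 0.32 = 0.4590 m/d
Retardation R = 1 + ρ_b·K_d/n = 1 + 1.91×1.5/0.32 = 9.953
Contaminant velocity v_c = v/R = 0.4590/9.953 = 0.04612 m/d
t = L/v_c = 265/0.04612 = 5746 d
   = 5746/365 = 15.7 yr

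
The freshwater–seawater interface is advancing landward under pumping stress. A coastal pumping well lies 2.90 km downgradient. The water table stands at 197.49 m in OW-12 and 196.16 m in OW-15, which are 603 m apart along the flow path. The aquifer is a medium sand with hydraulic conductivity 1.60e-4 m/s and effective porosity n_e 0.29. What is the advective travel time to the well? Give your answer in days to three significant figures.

27600 days

Hydraulic gradient i = (197.49 − 196.16) / 603 = 1.33 / 603 = 0.002206
K = 1.60e-4 m/s × 86400 s/d = 13.82 m/d
Darcy flux q = K·i = 13.82 × 0.002206 = 0.03049 m/d
v = Ki/n = 13.82·0.002206/0.29 = 0.1051 m/d
L = 2.90 km = 2900 m
t = L / v = 2900 / 0.1051 = 27580 d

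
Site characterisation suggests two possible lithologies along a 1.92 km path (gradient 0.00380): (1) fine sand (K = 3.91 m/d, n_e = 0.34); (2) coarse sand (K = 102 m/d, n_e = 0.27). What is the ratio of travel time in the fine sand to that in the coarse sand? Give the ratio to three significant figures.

32.9

Unit 1 (fine sand): v = 3.91×0.0038/0.34 = 0.04370 m/d, t = 1920/0.04370 = 43940 d
Unit 2 (coarse sand): v = 102×0.0038/0.27 = 1.436 m/d, t = 1920/1.436 = 1337 d
t(fine sand) / t(coarse sand) = 43940/1337 = 32.9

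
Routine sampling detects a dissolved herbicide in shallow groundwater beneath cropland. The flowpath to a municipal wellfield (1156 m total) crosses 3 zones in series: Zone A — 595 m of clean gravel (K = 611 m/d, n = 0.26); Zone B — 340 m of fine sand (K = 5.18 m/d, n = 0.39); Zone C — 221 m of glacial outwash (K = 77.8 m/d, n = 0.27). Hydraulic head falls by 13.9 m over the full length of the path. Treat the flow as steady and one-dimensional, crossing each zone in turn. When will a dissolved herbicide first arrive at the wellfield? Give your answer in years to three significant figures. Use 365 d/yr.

Steady 1-D flow in series ⇒ the Darcy flux q is identical in every zone and the zone head losses add (resistances L/K in series).
Σ(L/K) = 595/611 + 340/5.18 + 221/77.8 = 0.9738 + 65.64 + 2.841 = 69.45 d
q = ΔH / Σ(L/K) = 13.9 / 69.45 = 0.2001 m/d (same in every zone)
Zone A: v = q/n = 0.2001/0.26 = 0.7698 m/d → t_A = 595/0.7698 = 773.0 d
Zone B: v = q/n = 0.2001/0.39 = 0.5132 m/d → t_B = 340/0.5132 = 662.5 d
Zone C: v = q/n = 0.2001/0.27 = 0.7413 m/d → t_C = 221/0.7413 = 298.1 d
Total t = 773.0 + 662.5 + 298.1 = 1734 d
   = 1734 / 365 = 4.75 yr

4.75 years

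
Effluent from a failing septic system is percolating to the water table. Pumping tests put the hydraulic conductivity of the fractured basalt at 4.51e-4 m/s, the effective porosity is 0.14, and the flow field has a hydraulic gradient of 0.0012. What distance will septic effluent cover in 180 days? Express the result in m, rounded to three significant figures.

60.1 m

K = 4.51e-4 m/s × 86400 s/d = 38.97 m/d
Specific discharge q = 38.97 × 0.0012 = 0.04676 m/d
v = Ki/n = 38.97·0.0012/0.14 = 0.3340 m/d
L = v × T = 0.3340 × 180 = 60.12 m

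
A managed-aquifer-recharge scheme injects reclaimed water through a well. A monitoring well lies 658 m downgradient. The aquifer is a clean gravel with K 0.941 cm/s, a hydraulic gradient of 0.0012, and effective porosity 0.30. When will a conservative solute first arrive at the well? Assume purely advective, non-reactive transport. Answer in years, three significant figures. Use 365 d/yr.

0.554 years

K = 0.941 cm/s × 864 = 813.0 m/d
Darcy flux q = K·i = 813.0 × 0.0012 = 0.9756 m/d
Average linear velocity = 0.9756 / 0.30 = 3.252 m/d
t = L / v = 658 / 3.252 = 202.3 d
   = 202.3 / 365 = 0.554 yr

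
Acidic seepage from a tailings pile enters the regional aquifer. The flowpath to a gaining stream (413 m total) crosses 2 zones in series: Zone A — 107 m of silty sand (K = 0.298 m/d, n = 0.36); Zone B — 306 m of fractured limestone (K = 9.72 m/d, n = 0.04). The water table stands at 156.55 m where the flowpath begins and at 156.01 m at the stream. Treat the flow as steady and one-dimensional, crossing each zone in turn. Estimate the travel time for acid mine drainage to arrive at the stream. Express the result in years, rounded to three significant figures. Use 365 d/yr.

Total head drop ΔH = 156.55 − 156.01 = 0.54 m
Continuity: the same q passes through each zone, so ΔH = q·Σ(L_j/K_j) — the zones act as resistances in series.
Σ(L/K) = 107/0.298 + 306/9.72 = 359.1 + 31.48 = 390.5 d
q = ΔH / Σ(L/K) = 0.54 / 390.5 = 0.001383 m/d (same in every zone)
Zone A: v = q/n = 0.001383/0.36 = 0.003841 m/d → t_A = 107/0.003841 = 27860 d
Zone B: v = q/n = 0.001383/0.04 = 0.03457 m/d → t_B = 306/0.03457 = 8852 d
Total t = 27860 + 8852 = 36710 d
   = 36710 / 365 = 101 yr

101 years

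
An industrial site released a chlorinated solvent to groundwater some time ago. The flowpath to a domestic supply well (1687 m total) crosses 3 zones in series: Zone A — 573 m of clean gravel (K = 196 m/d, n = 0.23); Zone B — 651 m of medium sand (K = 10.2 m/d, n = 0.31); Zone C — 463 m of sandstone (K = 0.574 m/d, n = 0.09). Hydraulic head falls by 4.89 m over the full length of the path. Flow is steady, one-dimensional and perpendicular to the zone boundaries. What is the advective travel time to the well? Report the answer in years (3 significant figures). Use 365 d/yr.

Continuity: the same q passes through each zone, so ΔH = q·Σ(L_j/K_j) — the zones act as resistances in series.
Σ(L/K) = 573/196 + 651/10.2 + 463/0.574 = 2.923 + 63.82 + 806.6 = 873.4 d
q = ΔH / Σ(L/K) = 4.89 / 873.4 = 0.005599 m/d (same in every zone)
Zone A: v = q/n = 0.005599/0.23 = 0.02434 m/d → t_A = 573/0.02434 = 23540 d
Zone B: v = q/n = 0.005599/0.31 = 0.01806 m/d → t_B = 651/0.01806 = 36040 d
Zone C: v = q/n = 0.005599/0.09 = 0.06221 m/d → t_C = 463/0.06221 = 7442 d
Total t = 23540 + 36040 + 7442 = 67020 d
   = 67020 / 365 = 184 yr

184 years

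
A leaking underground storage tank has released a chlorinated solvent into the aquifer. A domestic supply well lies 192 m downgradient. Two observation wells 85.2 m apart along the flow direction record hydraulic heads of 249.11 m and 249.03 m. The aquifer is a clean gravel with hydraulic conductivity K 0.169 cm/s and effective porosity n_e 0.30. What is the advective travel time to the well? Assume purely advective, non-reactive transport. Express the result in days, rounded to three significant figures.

Hydraulic gradient i = (249.11 − 249.03) / 85.2 = 0.08 / 85.2 = 9.390e-4
K = 0.169 cm/s × 864 = 146.0 m/d
Darcy flux q = K·i = 146.0 × 9.390e-4 = 0.1371 m/d
Average linear velocity = 0.1371 / 0.30 = 0.4570 m/d
t = L / v = 192 / 0.4570 = 420.1 d

420 days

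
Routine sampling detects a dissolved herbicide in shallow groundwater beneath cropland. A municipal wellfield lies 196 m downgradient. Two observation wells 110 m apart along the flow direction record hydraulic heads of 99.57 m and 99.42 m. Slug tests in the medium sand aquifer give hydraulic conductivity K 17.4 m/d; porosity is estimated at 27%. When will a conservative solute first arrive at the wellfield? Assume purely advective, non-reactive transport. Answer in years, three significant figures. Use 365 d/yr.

Hydraulic gradient i = (99.57 − 99.42) / 110 = 0.15 / 110 = 0.001364
Specific discharge q = 17.4 × 0.001364 = 0.02373 m/d
Average linear velocity = 0.02373 / 0.27 = 0.08788 m/d
t = L / v = 196 / 0.08788 = 2230 d
   = 2230 / 365 = 6.11 yr

6.11 years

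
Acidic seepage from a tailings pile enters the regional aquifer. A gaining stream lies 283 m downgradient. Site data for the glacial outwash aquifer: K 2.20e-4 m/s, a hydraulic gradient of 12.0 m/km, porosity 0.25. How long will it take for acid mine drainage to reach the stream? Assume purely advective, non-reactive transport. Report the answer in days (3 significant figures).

K = 2.20e-4 m/s × 86400 s/d = 19.01 m/d
Specific discharge q = 19.01 × 0.012 = 0.2281 m/d
v = Ki/n = 19.01·0.012/0.25 = 0.9124 m/d
t = L / v = 283 / 0.9124 = 310.2 d

310 days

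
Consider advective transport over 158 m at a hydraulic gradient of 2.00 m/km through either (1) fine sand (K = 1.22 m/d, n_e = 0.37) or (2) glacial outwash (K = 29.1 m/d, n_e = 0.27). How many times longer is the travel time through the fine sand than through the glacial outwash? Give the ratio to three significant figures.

32.7

Unit 1 (fine sand): v = 1.22×0.0020/0.37 = 0.006595 m/d, t = 158/0.006595 = 23960 d
Unit 2 (glacial outwash): v = 29.1×0.0020/0.27 = 0.2156 m/d, t = 158/0.2156 = 733.0 d
t(fine sand) / t(glacial outwash) = 23960/733.0 = 32.7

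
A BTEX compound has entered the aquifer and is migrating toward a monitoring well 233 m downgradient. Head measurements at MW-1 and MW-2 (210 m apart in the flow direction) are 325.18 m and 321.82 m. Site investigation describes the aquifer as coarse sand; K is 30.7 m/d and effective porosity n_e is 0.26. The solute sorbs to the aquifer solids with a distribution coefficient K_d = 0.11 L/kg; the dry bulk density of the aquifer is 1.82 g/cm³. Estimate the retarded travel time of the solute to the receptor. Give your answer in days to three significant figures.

Hydraulic gradient i = (325.18 − 321.82) / 210 = 3.36 / 210 = 0.01600
Specific discharge q = 30.7 × 0.01600 = 0.4912 m/d
Seepage velocity v = q / n = 0.4912 / 0.26 = 1.889 m/d
Retardation R = 1 + ρ_b·K_d/n = 1 + 1.82×0.11/0.26 = 1.770
Contaminant velocity v_c = v/R = 1.889/1.770 = 1.067 m/d
t = L/v_c = 233/1.067 = 218.3 d

218 days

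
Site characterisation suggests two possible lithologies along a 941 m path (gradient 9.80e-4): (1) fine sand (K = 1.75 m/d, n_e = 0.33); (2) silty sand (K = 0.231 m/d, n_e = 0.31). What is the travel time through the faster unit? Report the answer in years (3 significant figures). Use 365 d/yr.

Unit 1 (fine sand): v = 1.75×9.8e-4/0.33 = 0.005197 m/d, t = 941/0.005197 = 181100 d
Unit 2 (silty sand): v = 0.231×9.8e-4/0.31 = 7.303e-4 m/d, t = 941/7.303e-4 = 1.289e6 d
Faster: 181100 d / 365 = 496 yr

496 years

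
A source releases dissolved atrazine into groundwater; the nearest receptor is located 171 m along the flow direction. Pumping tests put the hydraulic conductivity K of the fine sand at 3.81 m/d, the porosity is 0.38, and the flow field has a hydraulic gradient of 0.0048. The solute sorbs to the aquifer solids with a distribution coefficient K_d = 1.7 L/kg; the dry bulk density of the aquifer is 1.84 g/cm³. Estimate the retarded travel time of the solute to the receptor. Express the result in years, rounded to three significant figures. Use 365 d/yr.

89.9 years

Darcy flux q = K·i = 3.81 × 0.0048 = 0.01829 m/d
Average linear velocity = 0.01829 / 0.38 = 0.04813 m/d
Retardation R = 1 + ρ_b·K_d/n = 1 + 1.84×1.7/0.38 = 9.232
Contaminant velocity v_c = v/R = 0.04813/9.232 = 0.005213 m/d
t = L/v_c = 171/0.005213 = 32800 d
   = 32800/365 = 89.9 yr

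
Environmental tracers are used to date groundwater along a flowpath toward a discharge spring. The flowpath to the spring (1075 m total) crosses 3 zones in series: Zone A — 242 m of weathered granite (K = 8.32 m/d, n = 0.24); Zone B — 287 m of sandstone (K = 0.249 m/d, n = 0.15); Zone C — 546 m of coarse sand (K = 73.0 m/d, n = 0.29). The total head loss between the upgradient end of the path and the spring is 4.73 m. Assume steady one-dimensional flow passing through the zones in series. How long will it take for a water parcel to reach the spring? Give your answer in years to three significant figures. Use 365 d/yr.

Continuity: the same q passes through each zone, so ΔH = q·Σ(L_j/K_j) — the zones act as resistances in series.
Σ(L/K) = 242/8.32 + 287/0.249 + 546/73.0 = 29.09 + 1153 + 7.479 = 1189 d
q = ΔH / Σ(L/K) = 4.73 / 1189 = 0.003978 m/d (same in every zone)
Zone A: v = q/n = 0.003978/0.24 = 0.01657 m/d → t_A = 242/0.01657 = 14600 d
Zone B: v = q/n = 0.003978/0.15 = 0.02652 m/d → t_B = 287/0.02652 = 10820 d
Zone C: v = q/n = 0.003978/0.29 = 0.01372 m/d → t_C = 546/0.01372 = 39810 d
Total t = 14600 + 10820 + 39810 = 65230 d
   = 65230 / 365 = 179 yr

179 years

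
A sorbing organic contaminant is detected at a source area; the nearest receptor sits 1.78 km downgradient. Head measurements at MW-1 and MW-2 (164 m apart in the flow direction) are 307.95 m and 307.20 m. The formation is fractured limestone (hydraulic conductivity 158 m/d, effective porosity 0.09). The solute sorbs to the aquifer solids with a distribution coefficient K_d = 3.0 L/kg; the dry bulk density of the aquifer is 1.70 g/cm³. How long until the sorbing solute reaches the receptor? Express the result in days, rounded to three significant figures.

12800 days

Hydraulic gradient i = (307.95 − 307.20) / 164 = 0.75 / 164 = 0.004573
Specific discharge q = 158 × 0.004573 = 0.7226 m/d
Average linear velocity = 0.7226 / 0.09 = 8.028 m/d
Retardation R = 1 + ρ_b·K_d/n = 1 + 1.70×3.0/0.09 = 57.67
Contaminant velocity v_c = v/R = 8.028/57.67 = 0.1392 m/d
L = 1.78 km = 1780 m
t = L/v_c = 1780/0.1392 = 12790 d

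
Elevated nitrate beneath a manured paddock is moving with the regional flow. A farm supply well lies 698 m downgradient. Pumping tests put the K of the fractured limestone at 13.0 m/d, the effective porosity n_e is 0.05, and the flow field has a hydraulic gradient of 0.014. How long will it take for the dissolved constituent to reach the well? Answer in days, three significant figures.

192 days

q = Ki = 13.0 × 0.014 = 0.1820 m/d
v_s = q/n_e = 0.1820/0.05 = 3.640 m/d
t = L / v = 698 / 3.640 = 191.8 d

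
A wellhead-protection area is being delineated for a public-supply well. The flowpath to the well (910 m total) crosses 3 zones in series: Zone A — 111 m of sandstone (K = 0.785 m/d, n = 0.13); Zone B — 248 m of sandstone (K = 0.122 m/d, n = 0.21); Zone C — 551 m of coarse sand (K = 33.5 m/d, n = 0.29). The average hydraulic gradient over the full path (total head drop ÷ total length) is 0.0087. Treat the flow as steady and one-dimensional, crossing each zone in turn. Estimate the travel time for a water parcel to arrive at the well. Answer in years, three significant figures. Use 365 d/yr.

Steady 1-D flow in series ⇒ the Darcy flux q is identical in every zone and the zone head losses add (resistances L/K in series).
Σ(L/K) = 111/0.785 + 248/0.122 + 551/33.5 = 141.4 + 2033 + 16.45 = 2191 d
K_eq = L_total / Σ(L/K) = 910 / 2191 = 0.4154 m/d
q = K_eq · i = 0.4154 × 0.0087 = 0.003614 m/d (same in every zone)
Zone A: v = q/n = 0.003614/0.13 = 0.02780 m/d → t_A = 111/0.02780 = 3993 d
Zone B: v = q/n = 0.003614/0.21 = 0.01721 m/d → t_B = 248/0.01721 = 14410 d
Zone C: v = q/n = 0.003614/0.29 = 0.01246 m/d → t_C = 551/0.01246 = 44210 d
Total t = 3993 + 14410 + 44210 = 62620 d
   = 62620 / 365 = 172 yr

172 years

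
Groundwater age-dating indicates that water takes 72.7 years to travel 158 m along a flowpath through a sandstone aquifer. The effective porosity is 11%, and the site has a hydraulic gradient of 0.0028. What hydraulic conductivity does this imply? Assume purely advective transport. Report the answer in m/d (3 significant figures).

t = 72.7 years = 26540 d
v = L / t = 158 / 26540 = 0.005954 m/d
K = v · n / i = 0.005954 × 0.11 / 0.0028 = 0.234 m/d

0.234 m/d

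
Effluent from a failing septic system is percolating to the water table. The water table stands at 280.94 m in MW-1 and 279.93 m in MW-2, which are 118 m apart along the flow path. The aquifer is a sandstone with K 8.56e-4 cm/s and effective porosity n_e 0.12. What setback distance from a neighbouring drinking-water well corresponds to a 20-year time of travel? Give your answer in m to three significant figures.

385 m

Hydraulic gradient i = (280.94 − 279.93) / 118 = 1.01 / 118 = 0.008559
K = 8.56e-4 cm/s × 864 = 0.7396 m/d
q = Ki = 0.7396 × 0.008559 = 0.006330 m/d
Average linear velocity = 0.006330 / 0.12 = 0.05275 m/d
T = 20 yr × 365 = 7300 d
L = v × T = 0.05275 × 7300 = 385.1 m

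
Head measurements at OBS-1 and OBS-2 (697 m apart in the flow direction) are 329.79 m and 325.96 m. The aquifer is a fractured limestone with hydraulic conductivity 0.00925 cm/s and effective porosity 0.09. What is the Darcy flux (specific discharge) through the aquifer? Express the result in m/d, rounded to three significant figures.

Hydraulic gradient i = (329.79 − 325.96) / 697 = 3.83 / 697 = 0.005495
K = 0.00925 cm/s × 864 = 7.992 m/d
Darcy flux q = K·i = 7.992 × 0.005495 = 0.04392 m/d

0.0439 m/d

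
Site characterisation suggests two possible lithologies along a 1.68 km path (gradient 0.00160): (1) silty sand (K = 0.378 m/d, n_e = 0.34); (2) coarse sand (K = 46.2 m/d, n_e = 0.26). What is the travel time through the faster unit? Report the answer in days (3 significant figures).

Unit 1 (silty sand): v = 0.378×0.0016/0.34 = 0.001779 m/d, t = 1680/0.001779 = 944400 d
Unit 2 (coarse sand): v = 46.2×0.0016/0.26 = 0.2843 m/d, t = 1680/0.2843 = 5909 d
Faster unit: t = 5910 d

5910 days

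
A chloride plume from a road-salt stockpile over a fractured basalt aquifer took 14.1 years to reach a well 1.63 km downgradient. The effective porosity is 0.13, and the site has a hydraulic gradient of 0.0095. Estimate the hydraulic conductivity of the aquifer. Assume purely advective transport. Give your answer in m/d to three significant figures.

4.33 m/d

t = 14.1 years = 5147 d
L = 1.63 km = 1630 m
v = L / t = 1630 / 5147 = 0.3167 m/d
K = v · n / i = 0.3167 × 0.13 / 0.0095 = 4.33 m/d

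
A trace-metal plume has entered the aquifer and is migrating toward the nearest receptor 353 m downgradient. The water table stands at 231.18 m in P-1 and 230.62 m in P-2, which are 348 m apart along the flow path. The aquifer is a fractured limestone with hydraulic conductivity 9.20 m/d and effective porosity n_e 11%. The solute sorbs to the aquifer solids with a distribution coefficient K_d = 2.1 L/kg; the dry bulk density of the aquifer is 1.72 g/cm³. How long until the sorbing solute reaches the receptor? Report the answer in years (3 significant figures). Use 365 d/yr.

243 years

Hydraulic gradient i = (231.18 − 230.62) / 348 = 0.56 / 348 = 0.001609
Specific discharge q = 9.20 × 0.001609 = 0.01480 m/d
Seepage velocity v = q / n = 0.01480 / 0.11 = 0.1346 m/d
Retardation R = 1 + ρ_b·K_d/n = 1 + 1.72×2.1/0.11 = 33.84
Contaminant velocity v_c = v/R = 0.1346/33.84 = 0.003978 m/d
t = L/v_c = 353/0.003978 = 88750 d
   = 88750/365 = 243 yr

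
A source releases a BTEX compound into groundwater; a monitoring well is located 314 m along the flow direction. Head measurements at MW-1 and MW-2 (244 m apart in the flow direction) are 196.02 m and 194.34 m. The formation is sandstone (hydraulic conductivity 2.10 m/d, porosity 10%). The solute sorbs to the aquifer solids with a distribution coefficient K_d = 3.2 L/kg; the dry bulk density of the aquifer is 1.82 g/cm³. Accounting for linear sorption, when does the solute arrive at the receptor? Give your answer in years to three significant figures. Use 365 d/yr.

352 years

Hydraulic gradient i = (196.02 − 194.34) / 244 = 1.68 / 244 = 0.006885
q = Ki = 2.10 × 0.006885 = 0.01446 m/d
v = Ki/n = 2.10·0.006885/0.10 = 0.1446 m/d
Retardation R = 1 + ρ_b·K_d/n = 1 + 1.82×3.2/0.10 = 59.24
Contaminant velocity v_c = v/R = 0.1446/59.24 = 0.002441 m/d
t = L/v_c = 314/0.002441 = 128600 d
   = 128600/365 = 352 yr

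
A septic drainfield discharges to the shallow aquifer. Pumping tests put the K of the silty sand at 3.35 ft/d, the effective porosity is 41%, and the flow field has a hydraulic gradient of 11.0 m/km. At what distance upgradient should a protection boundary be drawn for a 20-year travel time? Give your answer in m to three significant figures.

K = 3.35 ft/d × 0.3048 = 1.021 m/d
Darcy flux q = K·i = 1.021 × 0.011 = 0.01123 m/d
v = Ki/n = 1.021·0.011/0.41 = 0.02739 m/d
T = 20 yr × 365 = 7300 d
L = v × T = 0.02739 × 7300 = 200.0 m

200 m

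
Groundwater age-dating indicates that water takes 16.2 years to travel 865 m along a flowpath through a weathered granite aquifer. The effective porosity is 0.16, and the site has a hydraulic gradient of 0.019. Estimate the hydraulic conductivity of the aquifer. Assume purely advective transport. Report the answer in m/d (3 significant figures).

t = 16.2 years = 5913 d
v = L / t = 865 / 5913 = 0.1463 m/d
K = v · n / i = 0.1463 × 0.16 / 0.019 = 1.23 m/d

1.23 m/d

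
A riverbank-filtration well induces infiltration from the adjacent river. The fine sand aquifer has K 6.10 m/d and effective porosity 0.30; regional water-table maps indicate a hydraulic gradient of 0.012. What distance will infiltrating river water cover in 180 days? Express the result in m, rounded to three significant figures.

43.9 m

q = Ki = 6.10 × 0.012 = 0.07320 m/d
Seepage velocity v = q / n = 0.07320 / 0.30 = 0.2440 m/d
L = v × T = 0.2440 × 180 = 43.92 m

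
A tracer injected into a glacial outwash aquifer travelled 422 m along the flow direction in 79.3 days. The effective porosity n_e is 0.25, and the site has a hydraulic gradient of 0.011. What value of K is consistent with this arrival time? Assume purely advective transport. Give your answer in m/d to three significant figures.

121 m/d

v = L / t = 422 / 79.3 = 5.322 m/d
K = v · n / i = 5.322 × 0.25 / 0.011 = 121 m/d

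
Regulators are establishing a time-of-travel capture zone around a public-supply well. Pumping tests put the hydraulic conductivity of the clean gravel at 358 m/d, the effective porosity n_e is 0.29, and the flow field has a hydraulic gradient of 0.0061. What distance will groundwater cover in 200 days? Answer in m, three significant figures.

1510 m

Specific discharge q = 358 × 0.0061 = 2.184 m/d
Seepage velocity v = q / n = 2.184 / 0.29 = 7.530 m/d
L = v × T = 7.530 × 200 = 1506 m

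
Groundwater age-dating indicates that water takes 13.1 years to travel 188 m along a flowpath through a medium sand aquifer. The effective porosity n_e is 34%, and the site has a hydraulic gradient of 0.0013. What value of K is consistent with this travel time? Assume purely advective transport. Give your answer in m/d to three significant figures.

t = 13.1 years = 4782 d
v = L / t = 188 / 4782 = 0.03932 m/d
K = v · n / i = 0.03932 × 0.34 / 0.0013 = 10.3 m/d

10.3 m/d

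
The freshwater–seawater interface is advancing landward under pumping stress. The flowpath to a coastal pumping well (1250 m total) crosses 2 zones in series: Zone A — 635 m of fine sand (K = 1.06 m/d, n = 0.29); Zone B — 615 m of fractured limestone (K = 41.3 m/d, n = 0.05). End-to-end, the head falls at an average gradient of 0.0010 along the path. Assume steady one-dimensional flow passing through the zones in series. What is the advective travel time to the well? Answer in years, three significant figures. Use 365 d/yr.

289 years

For zones in series the flux q is common to all zones; the equivalent conductivity is the harmonic (thickness-weighted) mean, K_eq = L_total / Σ(L_j/K_j).
Σ(L/K) = 635/1.06 + 615/41.3 = 599.1 + 14.89 = 613.9 d
K_eq = L_total / Σ(L/K) = 1250 / 613.9 = 2.036 m/d
q = K_eq · i = 2.036 × 0.0010 = 0.002036 m/d (same in every zone)
Zone A: v = q/n = 0.002036/0.29 = 0.007021 m/d → t_A = 635/0.007021 = 90450 d
Zone B: v = q/n = 0.002036/0.05 = 0.04072 m/d → t_B = 615/0.04072 = 15100 d
Total t = 90450 + 15100 = 105500 d
   = 105500 / 365 = 289 yr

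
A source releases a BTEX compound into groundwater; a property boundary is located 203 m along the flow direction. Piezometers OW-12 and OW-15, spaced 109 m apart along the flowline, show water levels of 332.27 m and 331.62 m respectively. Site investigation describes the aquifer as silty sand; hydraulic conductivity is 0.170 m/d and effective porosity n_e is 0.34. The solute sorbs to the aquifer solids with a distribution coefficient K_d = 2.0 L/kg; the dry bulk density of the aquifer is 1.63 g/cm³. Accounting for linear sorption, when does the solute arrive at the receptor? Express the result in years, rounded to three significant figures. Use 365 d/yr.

1980 years

Hydraulic gradient i = (332.27 − 331.62) / 109 = 0.65 / 109 = 0.005963
q = Ki = 0.170 × 0.005963 = 0.001014 m/d
v_s = q/n_e = 0.001014/0.34 = 0.002982 m/d
Retardation R = 1 + ρ_b·K_d/n = 1 + 1.63×2.0/0.34 = 10.59
Contaminant velocity v_c = v/R = 0.002982/10.59 = 2.816e-4 m/d
t = L/v_c = 203/2.816e-4 = 720900 d
   = 720900/365 = 1980 yr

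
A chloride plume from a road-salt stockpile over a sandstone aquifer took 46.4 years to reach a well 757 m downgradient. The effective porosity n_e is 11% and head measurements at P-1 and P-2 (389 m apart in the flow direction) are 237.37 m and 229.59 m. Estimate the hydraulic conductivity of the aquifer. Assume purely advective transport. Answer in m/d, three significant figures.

Hydraulic gradient i = (237.37 − 229.59) / 389 = 7.78 / 389 = 0.02000
t = 46.4 years = 16940 d
v = L / t = 757 / 16940 = 0.04470 m/d
K = v · n / i = 0.04470 × 0.11 / 0.02000 = 0.246 m/d

0.246 m/d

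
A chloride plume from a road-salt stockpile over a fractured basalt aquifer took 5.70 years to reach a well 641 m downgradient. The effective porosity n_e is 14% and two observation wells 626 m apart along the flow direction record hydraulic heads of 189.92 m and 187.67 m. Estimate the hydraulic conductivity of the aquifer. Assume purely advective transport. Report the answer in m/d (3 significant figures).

12.0 m/d

Hydraulic gradient i = (189.92 − 187.67) / 626 = 2.25 / 626 = 0.003594
t = 5.70 years = 2081 d
v = L / t = 641 / 2081 = 0.3081 m/d
K = v · n / i = 0.3081 × 0.14 / 0.003594 = 12.0 m/d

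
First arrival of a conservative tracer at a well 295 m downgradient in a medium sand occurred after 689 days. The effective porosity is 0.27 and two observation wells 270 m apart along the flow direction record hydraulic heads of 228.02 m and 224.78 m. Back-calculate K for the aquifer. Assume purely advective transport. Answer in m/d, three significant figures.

9.63 m/d

Hydraulic gradient i = (228.02 − 224.78) / 270 = 3.24 / 270 = 0.01200
v = L / t = 295 / 689 = 0.4282 m/d
K = v · n / i = 0.4282 × 0.27 / 0.01200 = 9.63 m/d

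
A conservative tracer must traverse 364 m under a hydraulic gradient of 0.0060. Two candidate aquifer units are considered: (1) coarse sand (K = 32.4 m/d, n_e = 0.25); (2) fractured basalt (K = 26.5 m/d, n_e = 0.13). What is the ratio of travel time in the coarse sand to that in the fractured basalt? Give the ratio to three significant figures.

1.57

Unit 1 (coarse sand): v = 32.4×0.0060/0.25 = 0.7776 m/d, t = 364/0.7776 = 468.1 d
Unit 2 (fractured basalt): v = 26.5×0.0060/0.13 = 1.223 m/d, t = 364/1.223 = 297.6 d
t(coarse sand) / t(fractured basalt) = 468.1/297.6 = 1.57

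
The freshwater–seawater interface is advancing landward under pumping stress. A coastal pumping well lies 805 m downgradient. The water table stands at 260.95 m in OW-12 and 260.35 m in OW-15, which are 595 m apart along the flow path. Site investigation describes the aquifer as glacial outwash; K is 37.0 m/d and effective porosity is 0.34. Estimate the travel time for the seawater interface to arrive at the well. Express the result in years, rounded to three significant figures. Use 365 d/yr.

Hydraulic gradient i = (260.95 − 260.35) / 595 = 0.60 / 595 = 0.001008
Specific discharge q = 37.0 × 0.001008 = 0.03731 m/d
Seepage velocity v = q / n = 0.03731 / 0.34 = 0.1097 m/d
t = L / v = 805 / 0.1097 = 7336 d
   = 7336 / 365 = 20.1 yr

20.1 years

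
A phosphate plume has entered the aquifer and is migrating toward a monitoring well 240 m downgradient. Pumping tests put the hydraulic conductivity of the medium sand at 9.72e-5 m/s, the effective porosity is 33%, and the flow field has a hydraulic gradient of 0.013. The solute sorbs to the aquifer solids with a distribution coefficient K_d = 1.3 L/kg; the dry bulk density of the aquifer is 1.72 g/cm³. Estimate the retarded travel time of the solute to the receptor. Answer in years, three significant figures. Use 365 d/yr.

K = 9.72e-5 m/s × 86400 s/d = 8.398 m/d
q = Ki = 8.398 × 0.013 = 0.1092 m/d
v_s = q/n_e = 0.1092/0.33 = 0.3308 m/d
Retardation R = 1 + ρ_b·K_d/n = 1 + 1.72×1.3/0.33 = 7.776
Contaminant velocity v_c = v/R = 0.3308/7.776 = 0.04255 m/d
t = L/v_c = 240/0.04255 = 5641 d
   = 5641/365 = 15.5 yr

15.5 years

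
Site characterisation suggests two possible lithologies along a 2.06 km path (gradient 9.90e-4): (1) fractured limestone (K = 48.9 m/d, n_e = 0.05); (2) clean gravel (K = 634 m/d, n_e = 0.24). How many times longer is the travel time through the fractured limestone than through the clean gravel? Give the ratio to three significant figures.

Unit 1 (fractured limestone): v = 48.9×9.9e-4/0.05 = 0.9682 m/d, t = 2060/0.9682 = 2128 d
Unit 2 (clean gravel): v = 634×9.9e-4/0.24 = 2.615 m/d, t = 2060/2.615 = 787.7 d
t(fractured limestone) / t(clean gravel) = 2128/787.7 = 2.70

2.70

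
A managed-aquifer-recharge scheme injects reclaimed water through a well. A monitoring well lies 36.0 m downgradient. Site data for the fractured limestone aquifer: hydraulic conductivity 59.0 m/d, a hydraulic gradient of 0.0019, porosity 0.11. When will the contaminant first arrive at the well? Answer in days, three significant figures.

35.3 days

Specific discharge q = 59.0 × 0.0019 = 0.1121 m/d
Average linear velocity = 0.1121 / 0.11 = 1.019 m/d
t = L / v = 36.0 / 1.019 = 35.33 d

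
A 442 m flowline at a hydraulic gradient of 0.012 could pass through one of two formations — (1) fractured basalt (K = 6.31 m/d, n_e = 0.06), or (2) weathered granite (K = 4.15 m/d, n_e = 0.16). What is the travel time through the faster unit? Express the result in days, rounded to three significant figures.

Unit 1 (fractured basalt): v = 6.31×0.012/0.06 = 1.262 m/d, t = 442/1.262 = 350.2 d
Unit 2 (weathered granite): v = 4.15×0.012/0.16 = 0.3113 m/d, t = 442/0.3113 = 1420 d
Faster unit: t = 350 d

350 days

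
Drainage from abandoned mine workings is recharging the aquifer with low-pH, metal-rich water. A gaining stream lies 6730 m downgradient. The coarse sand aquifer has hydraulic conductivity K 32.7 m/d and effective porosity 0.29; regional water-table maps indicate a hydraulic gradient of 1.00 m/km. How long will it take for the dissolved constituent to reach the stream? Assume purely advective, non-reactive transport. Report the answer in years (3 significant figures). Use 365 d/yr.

Darcy flux q = K·i = 32.7 × 0.0010 = 0.03270 m/d
Average linear velocity = 0.03270 / 0.29 = 0.1128 m/d
t = L / v = 6730 / 0.1128 = 59690 d
   = 59690 / 365 = 164 yr

164 years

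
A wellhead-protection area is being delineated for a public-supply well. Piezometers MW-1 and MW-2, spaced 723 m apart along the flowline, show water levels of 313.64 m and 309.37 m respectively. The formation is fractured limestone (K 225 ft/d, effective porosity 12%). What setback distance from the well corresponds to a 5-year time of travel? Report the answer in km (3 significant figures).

6.16 km

Hydraulic gradient i = (313.64 − 309.37) / 723 = 4.27 / 723 = 0.005906
K = 225 ft/d × 0.3048 = 68.58 m/d
q = Ki = 68.58 × 0.005906 = 0.4050 m/d
Seepage velocity v = q / n = 0.4050 / 0.12 = 3.375 m/d
T = 5 yr × 365 = 1825 d
L = v × T = 3.375 × 1825 = 6160 m
   = 6.16 km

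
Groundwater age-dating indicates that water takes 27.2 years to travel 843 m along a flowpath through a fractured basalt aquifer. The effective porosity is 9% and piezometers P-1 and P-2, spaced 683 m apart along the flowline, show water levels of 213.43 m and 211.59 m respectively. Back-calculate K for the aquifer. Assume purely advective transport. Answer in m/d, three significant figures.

2.84 m/d

Hydraulic gradient i = (213.43 − 211.59) / 683 = 1.84 / 683 = 0.002694
t = 27.2 years = 9928 d
v = L / t = 843 / 9928 = 0.08491 m/d
K = v · n / i = 0.08491 × 0.09 / 0.002694 = 2.84 m/d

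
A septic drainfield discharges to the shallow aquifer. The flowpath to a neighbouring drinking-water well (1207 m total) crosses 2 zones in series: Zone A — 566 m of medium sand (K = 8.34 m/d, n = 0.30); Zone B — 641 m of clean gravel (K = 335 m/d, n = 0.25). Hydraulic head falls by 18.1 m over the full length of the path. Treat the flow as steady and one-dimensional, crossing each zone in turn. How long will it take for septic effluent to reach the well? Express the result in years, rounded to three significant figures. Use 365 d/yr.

Steady 1-D flow in series ⇒ the Darcy flux q is identical in every zone and the zone head losses add (resistances L/K in series).
Σ(L/K) = 566/8.34 + 641/335 = 67.87 + 1.913 = 69.78 d
q = ΔH / Σ(L/K) = 18.1 / 69.78 = 0.2594 m/d (same in every zone)
Zone A: v = q/n = 0.2594/0.30 = 0.8646 m/d → t_A = 566/0.8646 = 654.6 d
Zone B: v = q/n = 0.2594/0.25 = 1.038 m/d → t_B = 641/1.038 = 617.8 d
Total t = 654.6 + 617.8 = 1272 d
   = 1272 / 365 = 3.49 yr

3.49 years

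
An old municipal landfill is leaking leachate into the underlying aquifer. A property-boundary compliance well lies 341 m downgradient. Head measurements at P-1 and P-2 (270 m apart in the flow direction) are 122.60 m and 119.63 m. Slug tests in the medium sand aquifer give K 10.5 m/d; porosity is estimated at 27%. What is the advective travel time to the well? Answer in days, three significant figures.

797 days

Hydraulic gradient i = (122.60 − 119.63) / 270 = 2.97 / 270 = 0.01100
Darcy flux q = K·i = 10.5 × 0.01100 = 0.1155 m/d
v = Ki/n = 10.5·0.01100/0.27 = 0.4278 m/d
t = L / v = 341 / 0.4278 = 797.1 d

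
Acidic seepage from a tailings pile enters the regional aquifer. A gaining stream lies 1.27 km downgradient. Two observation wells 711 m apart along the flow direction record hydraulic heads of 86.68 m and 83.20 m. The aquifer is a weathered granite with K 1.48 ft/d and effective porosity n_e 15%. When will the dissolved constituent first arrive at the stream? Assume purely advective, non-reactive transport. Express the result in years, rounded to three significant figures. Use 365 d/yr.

236 years

Hydraulic gradient i = (86.68 − 83.20) / 711 = 3.48 / 711 = 0.004895
K = 1.48 ft/d × 0.3048 = 0.4511 m/d
q = Ki = 0.4511 × 0.004895 = 0.002208 m/d
v_s = q/n_e = 0.002208/0.15 = 0.01472 m/d
L = 1.27 km = 1270 m
t = L / v = 1270 / 0.01472 = 86280 d
   = 86280 / 365 = 236 yr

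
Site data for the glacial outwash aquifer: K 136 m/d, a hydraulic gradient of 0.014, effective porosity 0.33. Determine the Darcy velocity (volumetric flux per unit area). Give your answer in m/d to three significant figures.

1.90 m/d

q = Ki = 136 × 0.014 = 1.904 m/d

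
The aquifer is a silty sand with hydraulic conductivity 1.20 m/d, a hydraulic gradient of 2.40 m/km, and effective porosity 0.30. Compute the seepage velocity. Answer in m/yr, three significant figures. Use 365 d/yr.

Specific discharge q = 1.20 × 0.0024 = 0.002880 m/d
Seepage velocity v = q / n = 0.002880 / 0.30 = 0.009600 m/d
   = 0.009600 × 365 = 3.50 m/yr

3.50 m/yr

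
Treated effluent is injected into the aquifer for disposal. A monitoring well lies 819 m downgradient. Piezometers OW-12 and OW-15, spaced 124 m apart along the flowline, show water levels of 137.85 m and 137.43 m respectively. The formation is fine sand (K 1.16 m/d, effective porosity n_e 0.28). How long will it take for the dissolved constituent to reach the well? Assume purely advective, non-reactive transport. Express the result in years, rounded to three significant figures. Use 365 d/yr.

Hydraulic gradient i = (137.85 − 137.43) / 124 = 0.42 / 124 = 0.003387
Specific discharge q = 1.16 × 0.003387 = 0.003929 m/d
v_s = q/n_e = 0.003929/0.28 = 0.01403 m/d
t = L / v = 819 / 0.01403 = 58370 d
   = 58370 / 365 = 160 yr

160 years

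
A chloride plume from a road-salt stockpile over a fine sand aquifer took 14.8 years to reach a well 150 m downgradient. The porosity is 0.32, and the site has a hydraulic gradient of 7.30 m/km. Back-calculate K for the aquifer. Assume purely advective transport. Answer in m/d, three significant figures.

t = 14.8 years = 5402 d
v = L / t = 150 / 5402 = 0.02777 m/d
K = v · n / i = 0.02777 × 0.32 / 0.0073 = 1.22 m/d

1.22 m/d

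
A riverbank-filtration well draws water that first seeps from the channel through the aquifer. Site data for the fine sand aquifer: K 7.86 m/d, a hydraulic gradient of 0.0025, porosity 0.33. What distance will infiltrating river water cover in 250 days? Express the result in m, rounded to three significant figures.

14.9 m

q = Ki = 7.86 × 0.0025 = 0.01965 m/d
v_s = q/n_e = 0.01965/0.33 = 0.05955 m/d
L = v × T = 0.05955 × 250 = 14.89 m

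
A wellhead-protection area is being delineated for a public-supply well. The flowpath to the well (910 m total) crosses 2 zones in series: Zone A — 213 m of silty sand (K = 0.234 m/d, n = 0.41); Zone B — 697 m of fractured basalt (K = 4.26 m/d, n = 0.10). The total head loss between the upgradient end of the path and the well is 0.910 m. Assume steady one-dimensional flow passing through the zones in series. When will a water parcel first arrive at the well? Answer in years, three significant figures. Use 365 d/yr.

508 years

Steady 1-D flow in series ⇒ the Darcy flux q is identical in every zone and the zone head losses add (resistances L/K in series).
Σ(L/K) = 213/0.234 + 697/4.26 = 910.3 + 163.6 = 1074 d
q = ΔH / Σ(L/K) = 0.910 / 1074 = 8.474e-4 m/d (same in every zone)
Zone A: v = q/n = 8.474e-4/0.41 = 0.002067 m/d → t_A = 213/0.002067 = 103100 d
Zone B: v = q/n = 8.474e-4/0.10 = 0.008474 m/d → t_B = 697/0.008474 = 82250 d
Total t = 103100 + 82250 = 185300 d
   = 185300 / 365 = 508 yr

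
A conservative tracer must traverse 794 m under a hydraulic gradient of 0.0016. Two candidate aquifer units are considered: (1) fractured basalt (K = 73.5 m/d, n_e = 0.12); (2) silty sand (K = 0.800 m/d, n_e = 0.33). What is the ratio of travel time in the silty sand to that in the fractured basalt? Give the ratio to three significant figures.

253

Unit 1 (fractured basalt): v = 73.5×0.0016/0.12 = 0.9800 m/d, t = 794/0.9800 = 810.2 d
Unit 2 (silty sand): v = 0.800×0.0016/0.33 = 0.003879 m/d, t = 794/0.003879 = 204700 d
t(silty sand) / t(fractured basalt) = 204700/810.2 = 253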